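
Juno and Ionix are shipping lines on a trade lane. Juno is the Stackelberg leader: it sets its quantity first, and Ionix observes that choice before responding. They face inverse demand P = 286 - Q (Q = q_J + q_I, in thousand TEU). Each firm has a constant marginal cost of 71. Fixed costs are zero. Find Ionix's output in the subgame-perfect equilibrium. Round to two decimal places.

53.75

Solve by backward induction. Given q_J, the follower Ionix maximises π_I = (286 - q_J - q_I)q_I - 71q_I.
∂π_I/∂q_I = 215 - q_J - 2q_I = 0 gives the reaction function q_I = (215 - q_J)/2.
The leader anticipates this reaction. Substituting into P = 286 - Q gives P = 357/2 - (1/2)q_J, so π_J = (357/2 - (1/2)q_J)q_J - 71q_J.
The leader's first-order condition 215/2 - q_J = 0 yields q_J = 215/2.
Then q_I = (215 - 215/2)/2 = 215/4.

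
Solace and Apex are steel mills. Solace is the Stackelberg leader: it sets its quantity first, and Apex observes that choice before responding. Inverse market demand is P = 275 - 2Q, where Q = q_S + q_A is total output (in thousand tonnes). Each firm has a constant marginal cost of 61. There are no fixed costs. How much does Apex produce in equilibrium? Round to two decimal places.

The follower Apex best-responds to any q_S: π_A = (275 - 2Q)q_A - 61q_A.
∂π_A/∂q_A = 214 - 2q_S - 4q_A = 0 gives the reaction function q_A = (214 - 2q_S)/4.
Solace substitutes q_A(q_S) into its own profit: π_S = q_S(275 - 2q_S - (214 - 2q_S)/2) - 61q_S = (168 - q_S)q_S - 61q_S.
Leader FOC: 107 - 2q_S = 0, so q_S = 107/2.
Then q_A = (214 - 2·(107/2))/4 = 107/4.

26.75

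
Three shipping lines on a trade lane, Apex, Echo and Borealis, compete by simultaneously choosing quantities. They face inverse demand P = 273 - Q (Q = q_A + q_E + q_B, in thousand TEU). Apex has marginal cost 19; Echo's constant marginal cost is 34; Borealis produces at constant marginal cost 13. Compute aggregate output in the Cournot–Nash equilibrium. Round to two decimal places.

188.25

Apex's profit: π_A = (273 - Q)q_A - (19q_A). Setting ∂π_A/∂q_A = 0: 254 - 2q_A - (q_E + q_B) = 0.
Echo's profit: π_E = (273 - Q)q_E - (34q_E). Setting ∂π_E/∂q_E = 0: 239 - 2q_E - (q_A + q_B) = 0.
Borealis's profit: π_B = (273 - Q)q_B - (13q_B). Setting ∂π_B/∂q_B = 0: 260 - 2q_B - (q_A + q_E) = 0.
Summing all 3 equations gives 753 − 4Q = 0, hence Q = 753/4.
Back-substituting: q_A = (254 − 753/4) = 263/4, q_E = (239 − 753/4) = 203/4, q_B = (260 − 753/4) = 287/4.
Total output Q = 263/4 + 203/4 + 287/4 = 753/4.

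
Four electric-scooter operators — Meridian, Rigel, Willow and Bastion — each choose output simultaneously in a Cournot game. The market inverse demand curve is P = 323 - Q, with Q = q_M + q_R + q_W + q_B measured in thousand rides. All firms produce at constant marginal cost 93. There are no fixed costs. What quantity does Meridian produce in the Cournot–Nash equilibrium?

46

Each firm earns π_i = (323 - Q)q_i - 93q_i.
Setting ∂π_i/∂q_i = 0 with rivals' quantities fixed: 230 - 2q_i - Σ_{j≠i} q_j = 0.
By symmetry each firm produces the same amount; substituting Σ_{j≠i} q_j = 3q_i yields q_i = 230/5 = 46.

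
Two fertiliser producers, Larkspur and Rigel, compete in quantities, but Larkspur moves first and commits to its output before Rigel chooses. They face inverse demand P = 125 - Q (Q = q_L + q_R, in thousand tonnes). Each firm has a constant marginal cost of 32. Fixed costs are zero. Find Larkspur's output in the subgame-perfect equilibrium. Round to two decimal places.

Solve by backward induction. Given q_L, the follower Rigel maximises π_R = (125 - q_L - q_R)q_R - 32q_R.
Follower FOC: 93 - q_L - 2q_R = 0, so q_R(q_L) = (93 - q_L)/2.
The leader anticipates this reaction. Substituting into P = 125 - Q gives P = 157/2 - (1/2)q_L, so π_L = (157/2 - (1/2)q_L)q_L - 32q_L.
Leader FOC: 93/2 - q_L = 0, so q_L = 93/2.
Then q_R = (93 - 93/2)/2 = 93/4.

46.50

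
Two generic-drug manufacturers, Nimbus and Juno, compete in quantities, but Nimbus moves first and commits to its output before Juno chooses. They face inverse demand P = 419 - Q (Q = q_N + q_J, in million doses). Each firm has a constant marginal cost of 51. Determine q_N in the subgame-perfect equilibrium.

Solve by backward induction. Given q_N, the follower Juno maximises π_J = (419 - q_N - q_J)q_J - 51q_J.
Follower FOC: 368 - q_N - 2q_J = 0, so q_J(q_N) = (368 - q_N)/2.
Nimbus substitutes q_J(q_N) into its own profit: π_N = q_N(419 - q_N - (368 - q_N)/2) - 51q_N = (235 - (1/2)q_N)q_N - 51q_N.
Maximising: ∂π_N/∂q_N = 184 - q_N = 0, giving q_N = 184.
Then q_J = (368 - 184)/2 = 92.

184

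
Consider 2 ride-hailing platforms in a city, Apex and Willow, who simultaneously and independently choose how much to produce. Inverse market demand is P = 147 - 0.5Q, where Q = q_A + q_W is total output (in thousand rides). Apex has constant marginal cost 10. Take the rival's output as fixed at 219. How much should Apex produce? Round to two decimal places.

With the rival's output fixed at 219, Apex's profit is π_A = (147 - (1/2)·219 - (1/2)q_A)q_A - (10q_A) = (75/2 - (1/2)q_A)q_A - (10q_A).
∂π_A/∂q_A = 55/2 - q_A = 0, so q_A = 55/2.

27.50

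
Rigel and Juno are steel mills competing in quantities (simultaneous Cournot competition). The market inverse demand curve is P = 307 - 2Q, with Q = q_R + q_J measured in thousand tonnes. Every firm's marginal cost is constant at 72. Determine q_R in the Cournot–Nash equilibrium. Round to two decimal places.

Each firm earns π_i = (307 - 2Q)q_i - 72q_i.
Setting ∂π_i/∂q_i = 0 with rivals' quantities fixed: 235 - 4q_i - 2q_j = 0.
With identical firms every q_j equals q_i, so q_j = q_i and 235 = 6q_i, giving q_i = 235/6.

39.17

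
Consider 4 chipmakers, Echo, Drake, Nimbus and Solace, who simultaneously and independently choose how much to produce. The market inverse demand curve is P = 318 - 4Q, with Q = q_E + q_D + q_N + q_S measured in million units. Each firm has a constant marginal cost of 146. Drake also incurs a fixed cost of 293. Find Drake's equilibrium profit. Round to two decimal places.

2.84

A representative firm's profit is π_i = q_i(318 - 4Q) - 146q_i.
Setting ∂π_i/∂q_i = 0 with rivals' quantities fixed: 172 - 8q_i - 4·Σ_{j≠i} q_j = 0.
By symmetry each firm produces the same amount; substituting Σ_{j≠i} q_j = 3q_i yields q_i = 172/20 = 43/5.
Price P = 318 - 4·(172/5) = 902/5.
Drake's profit: (902/5 - 146)·(43/5) - 293 = 71/25.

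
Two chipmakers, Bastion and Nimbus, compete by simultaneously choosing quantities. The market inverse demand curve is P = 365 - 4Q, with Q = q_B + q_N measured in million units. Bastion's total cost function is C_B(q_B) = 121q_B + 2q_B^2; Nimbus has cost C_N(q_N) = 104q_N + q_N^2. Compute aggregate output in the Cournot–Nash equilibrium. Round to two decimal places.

Bastion's profit: π_B = (365 - 4Q)q_B - (121q_B + 2q_B²). Setting ∂π_B/∂q_B = 0: 244 - 12q_B - 4(q_N) = 0.
Nimbus's first-order condition: 261 - 10q_N - 4(q_B) = 0.
Best responses: q_B = (244 - 4q_N)/12, q_N = (261 - 4q_B)/10.
Solving the pair: q_B = 349/26, q_N = 539/26.
Total output Q = 349/26 + 539/26 = 444/13.

34.15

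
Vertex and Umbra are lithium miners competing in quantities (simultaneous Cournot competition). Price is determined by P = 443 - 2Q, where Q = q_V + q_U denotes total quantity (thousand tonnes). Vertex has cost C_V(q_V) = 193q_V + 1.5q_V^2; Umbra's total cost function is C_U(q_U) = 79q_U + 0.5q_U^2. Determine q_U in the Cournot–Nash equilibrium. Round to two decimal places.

Vertex's profit: π_V = (443 - 2Q)q_V - (193q_V + (3/2)q_V²). Setting ∂π_V/∂q_V = 0: 250 - 7q_V - 2(q_U) = 0.
Umbra's first-order condition: 364 - 5q_U - 2(q_V) = 0.
Best responses: q_V = (250 - 2q_U)/7, q_U = (364 - 2q_V)/5.
Solving the pair: q_V = 522/31, q_U = 66.0645.

66.06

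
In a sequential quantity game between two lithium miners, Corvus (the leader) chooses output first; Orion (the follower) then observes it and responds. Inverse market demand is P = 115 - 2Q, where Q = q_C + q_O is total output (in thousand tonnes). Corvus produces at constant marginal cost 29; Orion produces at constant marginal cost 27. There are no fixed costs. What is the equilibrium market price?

50

The follower Orion best-responds to any q_C: π_O = (115 - 2Q)q_O - 27q_O.
Setting the follower's marginal profit to zero, 88 - 2q_C - 4q_O = 0, i.e. q_O = (88 - 2q_C)/4.
The leader anticipates this reaction. Substituting into P = 115 - 2Q gives P = 71 - q_C, so π_C = (71 - q_C)q_C - 29q_C.
Maximising: ∂π_C/∂q_C = 42 - 2q_C = 0, giving q_C = 21.
Then q_O = (88 - 2·21)/4 = 23/2.
Total output Q = 65/2, so price P = 115 - 2·(65/2) = 50.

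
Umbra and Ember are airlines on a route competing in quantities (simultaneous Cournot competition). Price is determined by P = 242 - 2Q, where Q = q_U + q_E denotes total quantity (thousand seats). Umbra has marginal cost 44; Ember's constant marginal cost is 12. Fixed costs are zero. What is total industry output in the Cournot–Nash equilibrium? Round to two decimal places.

Umbra's profit: π_U = (242 - 2Q)q_U - (44q_U). Setting ∂π_U/∂q_U = 0: 198 - 4q_U - 2(q_E) = 0.
Ember's profit: π_E = (242 - 2Q)q_E - (12q_E). Setting ∂π_E/∂q_E = 0: 230 - 4q_E - 2(q_U) = 0.
Rearranging gives the reaction functions q_U = (198 - 2q_E)/4 and q_E = (230 - 2q_U)/4.
Solving the pair: q_U = 83/3, q_E = 131/3.
Total output Q = 83/3 + 131/3 = 214/3.

71.33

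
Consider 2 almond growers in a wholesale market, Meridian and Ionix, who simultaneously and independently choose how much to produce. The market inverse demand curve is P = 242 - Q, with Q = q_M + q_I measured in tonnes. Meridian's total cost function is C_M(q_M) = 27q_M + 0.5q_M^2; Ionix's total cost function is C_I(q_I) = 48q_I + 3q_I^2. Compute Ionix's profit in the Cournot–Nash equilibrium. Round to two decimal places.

Meridian's profit: π_M = (242 - Q)q_M - (27q_M + (1/2)q_M²). Setting ∂π_M/∂q_M = 0: 215 - 3q_M - (q_I) = 0.
Ionix's profit: π_I = (242 - Q)q_I - (48q_I + 3q_I²). Setting ∂π_I/∂q_I = 0: 194 - 8q_I - (q_M) = 0.
Rearranging gives the reaction functions q_M = (215 - q_I)/3 and q_I = (194 - q_M)/8.
Substituting one into the other gives q_M = 1526/23 and q_I = 367/23.
Price P = 242 - 1893/23 = 159.6957.
Ionix's profit: 159.6957·(367/23) - 48·(367/23) - 3(367/23)² = 1018.4423.

1018.44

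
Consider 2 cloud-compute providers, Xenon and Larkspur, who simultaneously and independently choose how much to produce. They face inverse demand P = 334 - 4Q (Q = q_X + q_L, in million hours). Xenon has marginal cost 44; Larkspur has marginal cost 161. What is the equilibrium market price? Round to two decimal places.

Xenon's profit: π_X = (334 - 4Q)q_X - (44q_X). Setting ∂π_X/∂q_X = 0: 290 - 8q_X - 4(q_L) = 0.
Larkspur's profit: π_L = (334 - 4Q)q_L - (161q_L). Setting ∂π_L/∂q_L = 0: 173 - 8q_L - 4(q_X) = 0.
So q_X = (290 - 4q_L)/8 and q_L = (173 - 4q_X)/8.
Substituting one into the other gives q_X = 407/12 and q_L = 14/3.
Total output Q = 463/12, so price P = 334 - 4·(463/12) = 539/3.

179.67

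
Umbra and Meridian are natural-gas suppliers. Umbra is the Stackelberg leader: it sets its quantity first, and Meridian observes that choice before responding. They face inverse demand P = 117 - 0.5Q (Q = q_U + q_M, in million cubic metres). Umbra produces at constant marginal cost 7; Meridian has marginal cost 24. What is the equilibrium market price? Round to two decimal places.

38.75

Solve by backward induction. Given q_U, the follower Meridian maximises π_M = (117 - (1/2)q_U - (1/2)q_M)q_M - 24q_M.
Follower FOC: 93 - (1/2)q_U - q_M = 0, so q_M(q_U) = (93 - (1/2)q_U).
Umbra substitutes q_M(q_U) into its own profit: π_U = q_U(117 - (1/2)q_U - (93 - (1/2)q_U)/2) - 7q_U = (141/2 - (1/4)q_U)q_U - 7q_U.
Maximising: ∂π_U/∂q_U = 127/2 - (1/2)q_U = 0, giving q_U = 127.
Then q_M = (93 - (1/2)·127) = 59/2.
Total output Q = 313/2, so price P = 117 - (1/2)·(313/2) = 155/4.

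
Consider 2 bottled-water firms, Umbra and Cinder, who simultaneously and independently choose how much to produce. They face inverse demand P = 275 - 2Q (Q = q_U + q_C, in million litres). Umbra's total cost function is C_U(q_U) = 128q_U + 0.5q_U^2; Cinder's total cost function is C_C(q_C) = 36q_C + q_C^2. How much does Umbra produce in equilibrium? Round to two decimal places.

15.54

Umbra's profit: π_U = (275 - 2Q)q_U - (128q_U + (1/2)q_U²). Setting ∂π_U/∂q_U = 0: 147 - 5q_U - 2(q_C) = 0.
Cinder's profit: π_C = (275 - 2Q)q_C - (36q_C + q_C²). Setting ∂π_C/∂q_C = 0: 239 - 6q_C - 2(q_U) = 0.
So q_U = (147 - 2q_C)/5 and q_C = (239 - 2q_U)/6.
Solving the pair: q_U = 202/13, q_C = 901/26.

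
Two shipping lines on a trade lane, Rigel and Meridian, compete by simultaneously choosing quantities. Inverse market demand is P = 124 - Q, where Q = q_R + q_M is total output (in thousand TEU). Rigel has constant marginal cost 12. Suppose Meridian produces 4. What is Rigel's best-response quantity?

With the rival's output fixed at 4, Rigel's profit is π_R = (124 - 4 - q_R)q_R - (12q_R) = (120 - q_R)q_R - (12q_R).
∂π_R/∂q_R = 108 - 2q_R = 0, so q_R = 54.

54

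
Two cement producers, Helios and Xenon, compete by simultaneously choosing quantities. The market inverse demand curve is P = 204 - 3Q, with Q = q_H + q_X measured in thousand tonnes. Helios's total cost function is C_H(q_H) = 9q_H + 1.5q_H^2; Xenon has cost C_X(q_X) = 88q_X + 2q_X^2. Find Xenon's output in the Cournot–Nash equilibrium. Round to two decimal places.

Helios's profit: π_H = (204 - 3Q)q_H - (9q_H + (3/2)q_H²). Setting ∂π_H/∂q_H = 0: 195 - 9q_H - 3(q_X) = 0.
Xenon's profit: π_X = (204 - 3Q)q_X - (88q_X + 2q_X²). Setting ∂π_X/∂q_X = 0: 116 - 10q_X - 3(q_H) = 0.
So q_H = (195 - 3q_X)/9 and q_X = (116 - 3q_H)/10.
Substituting one into the other gives q_H = 178/9 and q_X = 17/3.

5.67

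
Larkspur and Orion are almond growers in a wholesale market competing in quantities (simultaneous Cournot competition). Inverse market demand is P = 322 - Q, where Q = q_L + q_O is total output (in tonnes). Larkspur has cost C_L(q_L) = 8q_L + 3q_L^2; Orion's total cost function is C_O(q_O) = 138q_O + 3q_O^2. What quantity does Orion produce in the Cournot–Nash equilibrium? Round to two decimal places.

18.38

Larkspur's profit: π_L = (322 - Q)q_L - (8q_L + 3q_L²). Setting ∂π_L/∂q_L = 0: 314 - 8q_L - (q_O) = 0.
Orion's first-order condition: 184 - 8q_O - (q_L) = 0.
Rearranging gives the reaction functions q_L = (314 - q_O)/8 and q_O = (184 - q_L)/8.
Solving the pair: q_L = 776/21, q_O = 386/21.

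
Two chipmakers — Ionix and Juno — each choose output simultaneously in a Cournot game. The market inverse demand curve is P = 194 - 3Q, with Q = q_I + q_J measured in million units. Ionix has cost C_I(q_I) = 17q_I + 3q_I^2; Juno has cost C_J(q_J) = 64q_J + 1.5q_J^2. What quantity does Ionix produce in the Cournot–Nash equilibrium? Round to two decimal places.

Ionix's profit: π_I = (194 - 3Q)q_I - (17q_I + 3q_I²). Setting ∂π_I/∂q_I = 0: 177 - 12q_I - 3(q_J) = 0.
Juno's first-order condition: 130 - 9q_J - 3(q_I) = 0.
So q_I = (177 - 3q_J)/12 and q_J = (130 - 3q_I)/9.
Substituting one into the other gives q_I = 401/33 and q_J = 343/33.

12.15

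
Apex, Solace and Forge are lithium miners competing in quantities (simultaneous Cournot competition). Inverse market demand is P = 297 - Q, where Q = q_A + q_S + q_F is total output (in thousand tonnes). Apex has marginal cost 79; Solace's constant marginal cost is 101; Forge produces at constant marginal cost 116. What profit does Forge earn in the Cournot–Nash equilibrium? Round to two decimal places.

1040.06

Apex's profit: π_A = (297 - Q)q_A - (79q_A). Setting ∂π_A/∂q_A = 0: 218 - 2q_A - (q_S + q_F) = 0.
Solace's first-order condition: 196 - 2q_S - (q_A + q_F) = 0.
Forge's first-order condition: 181 - 2q_F - (q_A + q_S) = 0.
Summing all 3 equations gives 595 − 4Q = 0, hence Q = 595/4.
Back-substituting: q_A = (218 − 595/4) = 277/4, q_S = (196 − 595/4) = 189/4, q_F = (181 − 595/4) = 129/4.
Price P = 297 - 595/4 = 593/4.
Forge's profit: (593/4 - 116)·(129/4) = 1040.0625.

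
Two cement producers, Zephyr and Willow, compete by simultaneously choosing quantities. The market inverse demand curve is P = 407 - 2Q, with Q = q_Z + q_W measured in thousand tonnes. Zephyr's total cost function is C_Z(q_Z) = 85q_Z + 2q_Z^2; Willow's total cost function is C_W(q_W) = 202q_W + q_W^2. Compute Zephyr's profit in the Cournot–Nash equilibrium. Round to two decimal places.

4786.12

Zephyr's profit: π_Z = (407 - 2Q)q_Z - (85q_Z + 2q_Z²). Setting ∂π_Z/∂q_Z = 0: 322 - 8q_Z - 2(q_W) = 0.
Willow's first-order condition: 205 - 6q_W - 2(q_Z) = 0.
Best responses: q_Z = (322 - 2q_W)/8, q_W = (205 - 2q_Z)/6.
Solving the pair: q_Z = 761/22, q_W = 249/11.
Price P = 407 - 2·(1259/22) = 292.5455.
Zephyr's profit: 292.5455·(761/22) - 85·(761/22) - 2(761/22)² = 4786.1240.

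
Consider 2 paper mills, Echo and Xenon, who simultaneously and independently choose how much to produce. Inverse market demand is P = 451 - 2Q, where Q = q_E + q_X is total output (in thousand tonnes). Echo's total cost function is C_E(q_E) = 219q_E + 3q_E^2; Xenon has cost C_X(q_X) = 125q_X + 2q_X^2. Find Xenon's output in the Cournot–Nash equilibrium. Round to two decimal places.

Echo's profit: π_E = (451 - 2Q)q_E - (219q_E + 3q_E²). Setting ∂π_E/∂q_E = 0: 232 - 10q_E - 2(q_X) = 0.
Xenon's profit: π_X = (451 - 2Q)q_X - (125q_X + 2q_X²). Setting ∂π_X/∂q_X = 0: 326 - 8q_X - 2(q_E) = 0.
Rearranging gives the reaction functions q_E = (232 - 2q_X)/10 and q_X = (326 - 2q_E)/8.
Substituting one into the other gives q_E = 301/19 and q_X = 699/19.

36.79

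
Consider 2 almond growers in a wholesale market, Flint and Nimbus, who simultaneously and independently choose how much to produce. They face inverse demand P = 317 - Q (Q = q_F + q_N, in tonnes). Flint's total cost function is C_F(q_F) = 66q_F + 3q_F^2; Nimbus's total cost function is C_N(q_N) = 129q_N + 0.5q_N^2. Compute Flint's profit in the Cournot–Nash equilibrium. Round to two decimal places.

2413.80

Flint's profit: π_F = (317 - Q)q_F - (66q_F + 3q_F²). Setting ∂π_F/∂q_F = 0: 251 - 8q_F - (q_N) = 0.
Nimbus's first-order condition: 188 - 3q_N - (q_F) = 0.
Rearranging gives the reaction functions q_F = (251 - q_N)/8 and q_N = (188 - q_F)/3.
Substituting one into the other gives q_F = 565/23 and q_N = 1253/23.
Price P = 317 - 1818/23 = 237.9565.
Flint's profit: 237.9565·(565/23) - 66·(565/23) - 3(565/23)² = 2413.7996.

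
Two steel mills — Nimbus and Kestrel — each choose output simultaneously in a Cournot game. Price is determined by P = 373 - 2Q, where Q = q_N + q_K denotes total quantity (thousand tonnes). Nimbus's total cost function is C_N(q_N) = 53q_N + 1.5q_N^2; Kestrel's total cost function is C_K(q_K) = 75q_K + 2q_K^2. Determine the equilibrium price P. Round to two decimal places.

Nimbus's profit: π_N = (373 - 2Q)q_N - (53q_N + (3/2)q_N²). Setting ∂π_N/∂q_N = 0: 320 - 7q_N - 2(q_K) = 0.
Kestrel's profit: π_K = (373 - 2Q)q_K - (75q_K + 2q_K²). Setting ∂π_K/∂q_K = 0: 298 - 8q_K - 2(q_N) = 0.
So q_N = (320 - 2q_K)/7 and q_K = (298 - 2q_N)/8.
Solving the pair: q_N = 491/13, q_K = 723/26.
Total output Q = 1705/26, so price P = 373 - 2·(1705/26) = 241.8462.

241.85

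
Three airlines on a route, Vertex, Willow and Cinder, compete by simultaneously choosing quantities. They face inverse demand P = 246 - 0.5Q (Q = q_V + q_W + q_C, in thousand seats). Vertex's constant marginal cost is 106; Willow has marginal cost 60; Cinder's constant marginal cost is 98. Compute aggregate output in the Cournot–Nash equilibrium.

Vertex's profit: π_V = (246 - 0.5Q)q_V - (106q_V). Setting ∂π_V/∂q_V = 0: 140 - q_V - (1/2)(q_W + q_C) = 0.
Willow's profit: π_W = (246 - 0.5Q)q_W - (60q_W). Setting ∂π_W/∂q_W = 0: 186 - q_W - (1/2)(q_V + q_C) = 0.
Cinder's profit: π_C = (246 - 0.5Q)q_C - (98q_C). Setting ∂π_C/∂q_C = 0: 148 - q_C - (1/2)(q_V + q_W) = 0.
Adding the 3 first-order conditions: 474 − 2Q = 0, so Q = 237.
Back-substituting: q_V = (140 − 237/2)/(1/2) = 43, q_W = (186 − 237/2)/(1/2) = 135, q_C = (148 − 237/2)/(1/2) = 59.
Total output Q = 43 + 135 + 59 = 237.

237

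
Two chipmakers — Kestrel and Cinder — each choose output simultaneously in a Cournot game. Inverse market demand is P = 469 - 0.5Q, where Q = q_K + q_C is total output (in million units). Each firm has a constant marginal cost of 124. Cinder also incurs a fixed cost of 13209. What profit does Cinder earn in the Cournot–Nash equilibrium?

A representative firm's profit is π_i = q_i(469 - 0.5Q) - 124q_i.
Setting ∂π_i/∂q_i = 0 with rivals' quantities fixed: 345 - q_i - (1/2)q_j = 0.
With identical firms every q_j equals q_i, so q_j = q_i and 345 = (3/2)q_i, giving q_i = 230.
Price P = 469 - (1/2)·460 = 239.
Cinder's profit: (239 - 124)·230 - 13209 = 13241.

13241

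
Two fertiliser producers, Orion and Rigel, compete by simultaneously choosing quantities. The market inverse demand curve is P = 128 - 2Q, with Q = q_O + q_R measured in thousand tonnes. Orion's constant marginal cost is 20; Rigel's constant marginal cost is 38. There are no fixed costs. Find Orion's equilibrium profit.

882

Orion's profit: π_O = (128 - 2Q)q_O - (20q_O). Setting ∂π_O/∂q_O = 0: 108 - 4q_O - 2(q_R) = 0.
Rigel's first-order condition: 90 - 4q_R - 2(q_O) = 0.
So q_O = (108 - 2q_R)/4 and q_R = (90 - 2q_O)/4.
Substituting one into the other gives q_O = 21 and q_R = 12.
Price P = 128 - 2·33 = 62.
Orion's profit: (62 - 20)·21 = 882.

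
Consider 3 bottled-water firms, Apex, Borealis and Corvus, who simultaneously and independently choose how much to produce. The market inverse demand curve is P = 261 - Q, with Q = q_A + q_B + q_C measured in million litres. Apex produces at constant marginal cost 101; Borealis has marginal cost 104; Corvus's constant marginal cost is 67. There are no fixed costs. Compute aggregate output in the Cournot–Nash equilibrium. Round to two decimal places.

Apex's profit: π_A = (261 - Q)q_A - (101q_A). Setting ∂π_A/∂q_A = 0: 160 - 2q_A - (q_B + q_C) = 0.
Borealis's first-order condition: 157 - 2q_B - (q_A + q_C) = 0.
Corvus's profit: π_C = (261 - Q)q_C - (67q_C). Setting ∂π_C/∂q_C = 0: 194 - 2q_C - (q_A + q_B) = 0.
Adding the 3 conditions: 511 − 2Q − 2Q = 0, i.e. Q = 511/4.
Back-substituting: q_A = (160 − 511/4) = 129/4, q_B = (157 − 511/4) = 117/4, q_C = (194 − 511/4) = 265/4.
Total output Q = 129/4 + 117/4 + 265/4 = 511/4.

127.75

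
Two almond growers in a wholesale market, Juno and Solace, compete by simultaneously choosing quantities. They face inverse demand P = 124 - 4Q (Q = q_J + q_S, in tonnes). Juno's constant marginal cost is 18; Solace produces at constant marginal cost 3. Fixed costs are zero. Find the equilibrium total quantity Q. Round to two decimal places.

18.92

Juno's profit: π_J = (124 - 4Q)q_J - (18q_J). Setting ∂π_J/∂q_J = 0: 106 - 8q_J - 4(q_S) = 0.
Solace's first-order condition: 121 - 8q_S - 4(q_J) = 0.
Rearranging gives the reaction functions q_J = (106 - 4q_S)/8 and q_S = (121 - 4q_J)/8.
Solving the pair: q_J = 91/12, q_S = 34/3.
Total output Q = 91/12 + 34/3 = 227/12.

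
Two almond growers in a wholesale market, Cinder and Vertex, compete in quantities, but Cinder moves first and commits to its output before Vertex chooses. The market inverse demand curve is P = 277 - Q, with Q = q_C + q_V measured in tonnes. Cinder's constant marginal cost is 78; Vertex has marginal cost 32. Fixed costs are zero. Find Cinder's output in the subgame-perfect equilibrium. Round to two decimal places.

The follower Vertex best-responds to any q_C: π_V = (277 - Q)q_V - 32q_V.
Follower FOC: 245 - q_C - 2q_V = 0, so q_V(q_C) = (245 - q_C)/2.
Cinder substitutes q_V(q_C) into its own profit: π_C = q_C(277 - q_C - (245 - q_C)/2) - 78q_C = (309/2 - (1/2)q_C)q_C - 78q_C.
Leader FOC: 153/2 - q_C = 0, so q_C = 153/2.
Then q_V = (245 - 153/2)/2 = 337/4.

76.50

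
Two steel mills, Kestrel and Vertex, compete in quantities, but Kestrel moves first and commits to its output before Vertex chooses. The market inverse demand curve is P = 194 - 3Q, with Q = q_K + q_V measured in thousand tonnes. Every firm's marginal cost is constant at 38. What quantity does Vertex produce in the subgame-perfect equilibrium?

13

The follower Vertex best-responds to any q_K: π_V = (194 - 3Q)q_V - 38q_V.
Setting the follower's marginal profit to zero, 156 - 3q_K - 6q_V = 0, i.e. q_V = (156 - 3q_K)/6.
Kestrel substitutes q_V(q_K) into its own profit: π_K = q_K(194 - 3q_K - (156 - 3q_K)/2) - 38q_K = (116 - (3/2)q_K)q_K - 38q_K.
The leader's first-order condition 78 - 3q_K = 0 yields q_K = 26.
Then q_V = (156 - 3·26)/6 = 13.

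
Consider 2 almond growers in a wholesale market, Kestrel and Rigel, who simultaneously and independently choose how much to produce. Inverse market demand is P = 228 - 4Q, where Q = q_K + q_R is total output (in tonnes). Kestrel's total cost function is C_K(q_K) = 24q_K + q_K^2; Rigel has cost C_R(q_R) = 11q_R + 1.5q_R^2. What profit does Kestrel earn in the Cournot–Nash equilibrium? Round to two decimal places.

Kestrel's profit: π_K = (228 - 4Q)q_K - (24q_K + q_K²). Setting ∂π_K/∂q_K = 0: 204 - 10q_K - 4(q_R) = 0.
Rigel's profit: π_R = (228 - 4Q)q_R - (11q_R + (3/2)q_R²). Setting ∂π_R/∂q_R = 0: 217 - 11q_R - 4(q_K) = 0.
Best responses: q_K = (204 - 4q_R)/10, q_R = (217 - 4q_K)/11.
Solving the pair: q_K = 688/47, q_R = 677/47.
Price P = 228 - 4·(1365/47) = 111.8298.
Kestrel's profit: 111.8298·(688/47) - 24·(688/47) - (688/47)² = 1071.3988.

1071.40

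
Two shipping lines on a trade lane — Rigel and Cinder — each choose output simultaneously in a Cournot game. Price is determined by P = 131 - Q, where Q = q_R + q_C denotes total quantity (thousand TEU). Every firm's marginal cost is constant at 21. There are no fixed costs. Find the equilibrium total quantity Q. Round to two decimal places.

A representative firm's profit is π_i = q_i(131 - Q) - 21q_i.
First-order condition (treating rivals' output as given): 110 - 2q_i - q_j = 0.
By symmetry each firm produces the same amount; substituting q_j = q_i yields q_i = 110/3.
Total output Q = 110/3 + 110/3 = 220/3.

73.33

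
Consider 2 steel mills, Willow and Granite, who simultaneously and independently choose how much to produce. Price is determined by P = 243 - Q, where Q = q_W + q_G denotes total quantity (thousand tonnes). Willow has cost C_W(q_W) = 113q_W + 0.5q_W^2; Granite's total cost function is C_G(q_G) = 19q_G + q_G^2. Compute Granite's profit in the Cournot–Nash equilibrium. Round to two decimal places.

4855.60

Willow's profit: π_W = (243 - Q)q_W - (113q_W + (1/2)q_W²). Setting ∂π_W/∂q_W = 0: 130 - 3q_W - (q_G) = 0.
Granite's first-order condition: 224 - 4q_G - (q_W) = 0.
Best responses: q_W = (130 - q_G)/3, q_G = (224 - q_W)/4.
Substituting one into the other gives q_W = 296/11 and q_G = 542/11.
Price P = 243 - 838/11 = 1835/11.
Granite's profit: (1835/11)·(542/11) - 19·(542/11) - (542/11)² = 4855.6033.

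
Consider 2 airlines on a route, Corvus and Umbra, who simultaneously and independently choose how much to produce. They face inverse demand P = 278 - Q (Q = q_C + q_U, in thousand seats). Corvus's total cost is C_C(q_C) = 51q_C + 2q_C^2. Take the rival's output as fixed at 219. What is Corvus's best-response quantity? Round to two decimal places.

1.33

With the rival's output fixed at 219, Corvus's profit is π_C = (278 - 219 - q_C)q_C - (51q_C + 2q_C²) = (59 - q_C)q_C - (51q_C + 2q_C²).
∂π_C/∂q_C = 8 - 6q_C = 0, so q_C = 4/3.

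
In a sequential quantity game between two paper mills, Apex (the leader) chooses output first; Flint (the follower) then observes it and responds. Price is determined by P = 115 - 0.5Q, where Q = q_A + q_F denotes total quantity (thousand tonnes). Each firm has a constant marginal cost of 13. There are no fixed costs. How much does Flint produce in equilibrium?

The follower Flint best-responds to any q_A: π_F = (115 - 0.5Q)q_F - 13q_F.
Follower FOC: 102 - (1/2)q_A - q_F = 0, so q_F(q_A) = (102 - (1/2)q_A).
Apex substitutes q_F(q_A) into its own profit: π_A = q_A(115 - (1/2)q_A - (102 - (1/2)q_A)/2) - 13q_A = (64 - (1/4)q_A)q_A - 13q_A.
The leader's first-order condition 51 - (1/2)q_A = 0 yields q_A = 102.
Then q_F = (102 - (1/2)·102) = 51.

51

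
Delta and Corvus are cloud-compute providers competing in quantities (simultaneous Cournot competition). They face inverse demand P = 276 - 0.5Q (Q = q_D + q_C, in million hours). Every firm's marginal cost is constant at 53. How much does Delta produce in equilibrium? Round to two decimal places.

148.67

A representative firm's profit is π_i = q_i(276 - 0.5Q) - 53q_i.
First-order condition (treating rivals' output as given): 223 - q_i - (1/2)q_j = 0.
With identical firms every q_j equals q_i, so q_j = q_i and 223 = (3/2)q_i, giving q_i = 446/3.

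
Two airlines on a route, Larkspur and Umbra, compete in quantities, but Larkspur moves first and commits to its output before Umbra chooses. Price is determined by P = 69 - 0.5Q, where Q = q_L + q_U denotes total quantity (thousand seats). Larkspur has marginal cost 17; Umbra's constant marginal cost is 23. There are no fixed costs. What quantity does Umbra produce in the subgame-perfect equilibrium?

17

The follower Umbra best-responds to any q_L: π_U = (69 - 0.5Q)q_U - 23q_U.
Setting the follower's marginal profit to zero, 46 - (1/2)q_L - q_U = 0, i.e. q_U = (46 - (1/2)q_L).
Larkspur substitutes q_U(q_L) into its own profit: π_L = q_L(69 - (1/2)q_L - (46 - (1/2)q_L)/2) - 17q_L = (46 - (1/4)q_L)q_L - 17q_L.
Maximising: ∂π_L/∂q_L = 29 - (1/2)q_L = 0, giving q_L = 58.
Then q_U = (46 - (1/2)·58) = 17.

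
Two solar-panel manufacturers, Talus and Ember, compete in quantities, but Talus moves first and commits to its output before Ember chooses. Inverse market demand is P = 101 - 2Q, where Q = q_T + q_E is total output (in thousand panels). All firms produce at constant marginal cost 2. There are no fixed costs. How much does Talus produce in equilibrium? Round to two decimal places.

The follower Ember best-responds to any q_T: π_E = (101 - 2Q)q_E - 2q_E.
∂π_E/∂q_E = 99 - 2q_T - 4q_E = 0 gives the reaction function q_E = (99 - 2q_T)/4.
Talus substitutes q_E(q_T) into its own profit: π_T = q_T(101 - 2q_T - (99 - 2q_T)/2) - 2q_T = (103/2 - q_T)q_T - 2q_T.
Maximising: ∂π_T/∂q_T = 99/2 - 2q_T = 0, giving q_T = 99/4.
Then q_E = (99 - 2·(99/4))/4 = 99/8.

24.75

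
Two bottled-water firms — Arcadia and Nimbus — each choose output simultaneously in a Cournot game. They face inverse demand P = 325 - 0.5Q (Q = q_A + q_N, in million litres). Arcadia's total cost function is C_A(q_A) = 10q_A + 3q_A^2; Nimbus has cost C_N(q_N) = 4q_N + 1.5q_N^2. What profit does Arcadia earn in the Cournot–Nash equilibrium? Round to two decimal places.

5494.56

Arcadia's profit: π_A = (325 - 0.5Q)q_A - (10q_A + 3q_A²). Setting ∂π_A/∂q_A = 0: 315 - 7q_A - (1/2)(q_N) = 0.
Nimbus's first-order condition: 321 - 4q_N - (1/2)(q_A) = 0.
Rearranging gives the reaction functions q_A = (315 - (1/2)q_N)/7 and q_N = (321 - (1/2)q_A)/4.
Substituting one into the other gives q_A = 1466/37 and q_N = 75.2973.
Price P = 325 - (1/2)·114.9189 = 267.5405.
Arcadia's profit: 267.5405·(1466/37) - 10·(1466/37) - 3(1466/37)² = 5494.5551.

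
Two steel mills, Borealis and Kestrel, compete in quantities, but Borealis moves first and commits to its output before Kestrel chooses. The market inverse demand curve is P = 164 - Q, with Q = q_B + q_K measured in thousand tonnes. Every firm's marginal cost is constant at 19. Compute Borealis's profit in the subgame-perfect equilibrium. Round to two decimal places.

2628.13

Solve by backward induction. Given q_B, the follower Kestrel maximises π_K = (164 - q_B - q_K)q_K - 19q_K.
Follower FOC: 145 - q_B - 2q_K = 0, so q_K(q_B) = (145 - q_B)/2.
Borealis substitutes q_K(q_B) into its own profit: π_B = q_B(164 - q_B - (145 - q_B)/2) - 19q_B = (183/2 - (1/2)q_B)q_B - 19q_B.
The leader's first-order condition 145/2 - q_B = 0 yields q_B = 145/2.
Then q_K = (145 - 145/2)/2 = 145/4.
Price P = 164 - 435/4 = 221/4.
Borealis's profit: (221/4 - 19)·(145/2) = 2628.1250.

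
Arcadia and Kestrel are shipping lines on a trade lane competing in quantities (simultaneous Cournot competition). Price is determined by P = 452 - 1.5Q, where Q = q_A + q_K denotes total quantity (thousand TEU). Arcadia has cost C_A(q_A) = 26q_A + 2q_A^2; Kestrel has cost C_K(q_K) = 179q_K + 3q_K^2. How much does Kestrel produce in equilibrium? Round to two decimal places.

20.94

Arcadia's profit: π_A = (452 - 1.5Q)q_A - (26q_A + 2q_A²). Setting ∂π_A/∂q_A = 0: 426 - 7q_A - (3/2)(q_K) = 0.
Kestrel's first-order condition: 273 - 9q_K - (3/2)(q_A) = 0.
So q_A = (426 - (3/2)q_K)/7 and q_K = (273 - (3/2)q_A)/9.
Substituting one into the other gives q_A = 1522/27 and q_K = 1696/81.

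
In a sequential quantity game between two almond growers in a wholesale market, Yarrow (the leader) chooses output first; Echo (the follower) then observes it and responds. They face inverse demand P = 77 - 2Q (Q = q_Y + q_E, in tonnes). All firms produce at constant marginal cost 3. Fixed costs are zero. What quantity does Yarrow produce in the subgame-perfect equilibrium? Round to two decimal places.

18.50

Solve by backward induction. Given q_Y, the follower Echo maximises π_E = (77 - 2q_Y - 2q_E)q_E - 3q_E.
Follower FOC: 74 - 2q_Y - 4q_E = 0, so q_E(q_Y) = (74 - 2q_Y)/4.
The leader anticipates this reaction. Substituting into P = 77 - 2Q gives P = 40 - q_Y, so π_Y = (40 - q_Y)q_Y - 3q_Y.
Maximising: ∂π_Y/∂q_Y = 37 - 2q_Y = 0, giving q_Y = 37/2.
Then q_E = (74 - 2·(37/2))/4 = 37/4.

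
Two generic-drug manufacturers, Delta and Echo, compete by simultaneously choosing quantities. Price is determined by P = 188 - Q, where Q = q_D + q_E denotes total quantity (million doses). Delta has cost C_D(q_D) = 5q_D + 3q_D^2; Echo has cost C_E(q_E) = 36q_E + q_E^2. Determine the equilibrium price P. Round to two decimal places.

Delta's profit: π_D = (188 - Q)q_D - (5q_D + 3q_D²). Setting ∂π_D/∂q_D = 0: 183 - 8q_D - (q_E) = 0.
Echo's first-order condition: 152 - 4q_E - (q_D) = 0.
Best responses: q_D = (183 - q_E)/8, q_E = (152 - q_D)/4.
Solving the pair: q_D = 580/31, q_E = 1033/31.
Total output Q = 1613/31, so price P = 188 - 1613/31 = 135.9677.

135.97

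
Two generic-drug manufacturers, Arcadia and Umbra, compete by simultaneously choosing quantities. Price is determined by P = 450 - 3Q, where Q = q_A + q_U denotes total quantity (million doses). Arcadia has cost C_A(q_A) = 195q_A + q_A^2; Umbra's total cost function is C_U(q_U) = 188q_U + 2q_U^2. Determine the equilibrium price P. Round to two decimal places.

Arcadia's profit: π_A = (450 - 3Q)q_A - (195q_A + q_A²). Setting ∂π_A/∂q_A = 0: 255 - 8q_A - 3(q_U) = 0.
Umbra's profit: π_U = (450 - 3Q)q_U - (188q_U + 2q_U²). Setting ∂π_U/∂q_U = 0: 262 - 10q_U - 3(q_A) = 0.
Rearranging gives the reaction functions q_A = (255 - 3q_U)/8 and q_U = (262 - 3q_A)/10.
Solving the pair: q_A = 1764/71, q_U = 1331/71.
Total output Q = 43.5915, so price P = 450 - 3·43.5915 = 319.2254.

319.23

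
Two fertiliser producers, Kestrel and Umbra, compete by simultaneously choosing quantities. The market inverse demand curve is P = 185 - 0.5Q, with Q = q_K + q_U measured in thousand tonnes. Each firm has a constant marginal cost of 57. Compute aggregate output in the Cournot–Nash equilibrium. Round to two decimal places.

Each firm earns π_i = (185 - 0.5Q)q_i - 57q_i.
Setting ∂π_i/∂q_i = 0 with rivals' quantities fixed: 128 - q_i - (1/2)q_j = 0.
By symmetry each firm produces the same amount; substituting q_j = q_i yields q_i = 128/(3/2) = 256/3.
Total output Q = 256/3 + 256/3 = 512/3.

170.67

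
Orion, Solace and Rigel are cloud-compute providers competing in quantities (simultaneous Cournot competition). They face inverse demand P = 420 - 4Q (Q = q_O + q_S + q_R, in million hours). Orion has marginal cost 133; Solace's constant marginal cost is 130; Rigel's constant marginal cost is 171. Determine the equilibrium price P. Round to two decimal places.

213.50

Orion's profit: π_O = (420 - 4Q)q_O - (133q_O). Setting ∂π_O/∂q_O = 0: 287 - 8q_O - 4(q_S + q_R) = 0.
Solace's profit: π_S = (420 - 4Q)q_S - (130q_S). Setting ∂π_S/∂q_S = 0: 290 - 8q_S - 4(q_O + q_R) = 0.
Rigel's first-order condition: 249 - 8q_R - 4(q_O + q_S) = 0.
Summing all 3 equations gives 826 − 16Q = 0, hence Q = 413/8.
Back-substituting: q_O = (287 − 413/2)/4 = 161/8, q_S = (290 − 413/2)/4 = 167/8, q_R = (249 − 413/2)/4 = 85/8.
Total output Q = 413/8, so price P = 420 - 4·(413/8) = 427/2.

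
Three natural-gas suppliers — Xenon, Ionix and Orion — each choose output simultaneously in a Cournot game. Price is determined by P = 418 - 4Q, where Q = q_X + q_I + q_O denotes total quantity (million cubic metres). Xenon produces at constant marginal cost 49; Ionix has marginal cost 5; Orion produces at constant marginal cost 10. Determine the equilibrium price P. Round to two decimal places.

120.50

Xenon's profit: π_X = (418 - 4Q)q_X - (49q_X). Setting ∂π_X/∂q_X = 0: 369 - 8q_X - 4(q_I + q_O) = 0.
Ionix's first-order condition: 413 - 8q_I - 4(q_X + q_O) = 0.
Orion's first-order condition: 408 - 8q_O - 4(q_X + q_I) = 0.
Adding the 3 first-order conditions: 1190 − 16Q = 0, so Q = 595/8.
Back-substituting: q_X = (369 − 595/2)/4 = 143/8, q_I = (413 − 595/2)/4 = 231/8, q_O = (408 − 595/2)/4 = 221/8.
Total output Q = 595/8, so price P = 418 - 4·(595/8) = 241/2.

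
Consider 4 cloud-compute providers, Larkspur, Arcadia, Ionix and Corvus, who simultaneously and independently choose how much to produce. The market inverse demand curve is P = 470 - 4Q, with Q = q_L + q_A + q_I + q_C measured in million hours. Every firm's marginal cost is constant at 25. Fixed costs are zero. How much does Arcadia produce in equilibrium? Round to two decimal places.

Each firm earns π_i = (470 - 4Q)q_i - 25q_i.
First-order condition (treating rivals' output as given): 445 - 8q_i - 4·Σ_{j≠i} q_j = 0.
With identical firms every q_j equals q_i, so Σ_{j≠i} q_j = 3q_i and 445 = 20q_i, giving q_i = 89/4.

22.25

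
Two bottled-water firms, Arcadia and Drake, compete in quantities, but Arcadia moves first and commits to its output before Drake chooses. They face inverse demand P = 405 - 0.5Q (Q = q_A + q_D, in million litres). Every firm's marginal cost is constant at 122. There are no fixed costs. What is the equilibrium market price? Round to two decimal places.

192.75

The follower Drake best-responds to any q_A: π_D = (405 - 0.5Q)q_D - 122q_D.
∂π_D/∂q_D = 283 - (1/2)q_A - q_D = 0 gives the reaction function q_D = (283 - (1/2)q_A).
Arcadia substitutes q_D(q_A) into its own profit: π_A = q_A(405 - (1/2)q_A - (283 - (1/2)q_A)/2) - 122q_A = (527/2 - (1/4)q_A)q_A - 122q_A.
Leader FOC: 283/2 - (1/2)q_A = 0, so q_A = 283.
Then q_D = (283 - (1/2)·283) = 283/2.
Total output Q = 849/2, so price P = 405 - (1/2)·(849/2) = 771/4.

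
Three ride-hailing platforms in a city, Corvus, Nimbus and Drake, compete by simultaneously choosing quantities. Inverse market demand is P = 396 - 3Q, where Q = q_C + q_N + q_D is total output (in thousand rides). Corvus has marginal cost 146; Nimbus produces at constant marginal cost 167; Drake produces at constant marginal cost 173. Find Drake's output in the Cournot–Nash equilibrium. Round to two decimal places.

Corvus's profit: π_C = (396 - 3Q)q_C - (146q_C). Setting ∂π_C/∂q_C = 0: 250 - 6q_C - 3(q_N + q_D) = 0.
Nimbus's first-order condition: 229 - 6q_N - 3(q_C + q_D) = 0.
Drake's first-order condition: 223 - 6q_D - 3(q_C + q_N) = 0.
Summing all 3 equations gives 702 − 12Q = 0, hence Q = 117/2.
Back-substituting: q_C = (250 − 351/2)/3 = 149/6, q_N = (229 − 351/2)/3 = 107/6, q_D = (223 − 351/2)/3 = 95/6.

15.83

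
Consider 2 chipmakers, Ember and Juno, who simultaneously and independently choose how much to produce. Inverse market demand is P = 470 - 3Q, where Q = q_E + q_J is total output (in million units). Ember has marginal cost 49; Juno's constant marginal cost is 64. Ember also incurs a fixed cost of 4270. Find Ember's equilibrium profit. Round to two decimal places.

2770.59

Ember's profit: π_E = (470 - 3Q)q_E - (49q_E). Setting ∂π_E/∂q_E = 0: 421 - 6q_E - 3(q_J) = 0.
Juno's profit: π_J = (470 - 3Q)q_J - (64q_J). Setting ∂π_J/∂q_J = 0: 406 - 6q_J - 3(q_E) = 0.
Best responses: q_E = (421 - 3q_J)/6, q_J = (406 - 3q_E)/6.
Solving the pair: q_E = 436/9, q_J = 391/9.
Price P = 470 - 3·(827/9) = 583/3.
Ember's profit: (583/3 - 49)·(436/9) - 4270 = 2770.5926.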